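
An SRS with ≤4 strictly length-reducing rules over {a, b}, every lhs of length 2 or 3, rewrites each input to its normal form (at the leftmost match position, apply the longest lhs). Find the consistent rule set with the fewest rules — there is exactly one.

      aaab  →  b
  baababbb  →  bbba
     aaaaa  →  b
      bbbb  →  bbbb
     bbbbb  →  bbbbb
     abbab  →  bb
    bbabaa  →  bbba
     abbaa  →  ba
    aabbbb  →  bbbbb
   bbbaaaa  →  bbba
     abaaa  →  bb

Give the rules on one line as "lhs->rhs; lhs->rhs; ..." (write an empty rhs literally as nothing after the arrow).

  | aaab => b
  | baababbb => bbbabbb => bbbabb => bbbab => bbba
  | aaaaa => aa => b
  | bbbb

aa->b; aaa->; ab->a; aba->b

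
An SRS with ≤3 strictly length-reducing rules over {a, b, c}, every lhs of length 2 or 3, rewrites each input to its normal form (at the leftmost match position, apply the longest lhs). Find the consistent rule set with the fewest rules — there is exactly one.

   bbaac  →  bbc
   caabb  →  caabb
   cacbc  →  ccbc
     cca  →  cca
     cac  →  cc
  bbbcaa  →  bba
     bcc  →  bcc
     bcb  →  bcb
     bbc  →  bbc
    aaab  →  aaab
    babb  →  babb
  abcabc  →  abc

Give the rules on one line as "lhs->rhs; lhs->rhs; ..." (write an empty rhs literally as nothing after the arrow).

  | bbaac => bbac => bbc
  | caabb
  | cacbc => ccbc
  | cca

ac->c; bca->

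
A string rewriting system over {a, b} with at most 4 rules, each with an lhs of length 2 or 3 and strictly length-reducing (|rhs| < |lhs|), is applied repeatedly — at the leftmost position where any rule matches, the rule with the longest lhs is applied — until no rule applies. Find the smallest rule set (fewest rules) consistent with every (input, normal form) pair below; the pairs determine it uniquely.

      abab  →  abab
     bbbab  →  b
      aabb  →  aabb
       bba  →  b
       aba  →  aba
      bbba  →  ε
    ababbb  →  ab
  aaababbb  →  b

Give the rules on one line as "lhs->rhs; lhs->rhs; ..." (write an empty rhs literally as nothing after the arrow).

  | abab
  | bbbab => aaab => b
  | aabb
  | bba => b

aaa->; bba->b; bbb->aa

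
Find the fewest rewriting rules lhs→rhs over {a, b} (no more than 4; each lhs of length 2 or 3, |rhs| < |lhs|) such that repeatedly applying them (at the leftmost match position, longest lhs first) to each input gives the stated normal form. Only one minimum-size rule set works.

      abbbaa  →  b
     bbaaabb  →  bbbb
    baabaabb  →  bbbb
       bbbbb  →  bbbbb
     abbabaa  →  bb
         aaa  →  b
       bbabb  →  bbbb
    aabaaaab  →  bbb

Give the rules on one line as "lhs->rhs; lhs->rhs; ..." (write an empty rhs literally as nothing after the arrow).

  | abbbaa => abbaa => abaa => aaa => ba => b
  | bbaaabb => bbaabb => bbabb => bbbb
  | baabaabb => babaabb => bbaabb => bbabb => bbbb
  | bbbbb

aa->b; ab->a; ba->b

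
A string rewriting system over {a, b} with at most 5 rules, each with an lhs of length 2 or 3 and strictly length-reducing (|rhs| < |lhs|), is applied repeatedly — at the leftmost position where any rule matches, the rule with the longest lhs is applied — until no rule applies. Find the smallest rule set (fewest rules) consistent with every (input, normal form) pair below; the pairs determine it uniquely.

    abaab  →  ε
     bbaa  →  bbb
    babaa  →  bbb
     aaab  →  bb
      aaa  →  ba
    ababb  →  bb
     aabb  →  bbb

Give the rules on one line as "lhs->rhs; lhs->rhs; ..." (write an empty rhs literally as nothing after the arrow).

aa->b; ab->; aba->; bab->bb

  | abaab => ab => ε
  | bbaa => bbb
  | babaa => bbaa => bbb
  | aaab => bab => bb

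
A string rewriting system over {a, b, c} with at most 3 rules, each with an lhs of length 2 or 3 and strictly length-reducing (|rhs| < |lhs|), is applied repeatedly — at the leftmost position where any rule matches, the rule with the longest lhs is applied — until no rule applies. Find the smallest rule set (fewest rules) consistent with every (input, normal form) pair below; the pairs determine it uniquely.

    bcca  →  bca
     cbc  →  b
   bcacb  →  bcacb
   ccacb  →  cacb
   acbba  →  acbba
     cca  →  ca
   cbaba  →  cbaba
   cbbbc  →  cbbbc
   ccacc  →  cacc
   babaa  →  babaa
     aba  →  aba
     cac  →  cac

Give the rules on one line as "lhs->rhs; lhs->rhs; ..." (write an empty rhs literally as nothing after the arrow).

  | bcca => bca
  | cbc => b
  | bcacb
  | ccacb => cacb

cbc->b; cca->ca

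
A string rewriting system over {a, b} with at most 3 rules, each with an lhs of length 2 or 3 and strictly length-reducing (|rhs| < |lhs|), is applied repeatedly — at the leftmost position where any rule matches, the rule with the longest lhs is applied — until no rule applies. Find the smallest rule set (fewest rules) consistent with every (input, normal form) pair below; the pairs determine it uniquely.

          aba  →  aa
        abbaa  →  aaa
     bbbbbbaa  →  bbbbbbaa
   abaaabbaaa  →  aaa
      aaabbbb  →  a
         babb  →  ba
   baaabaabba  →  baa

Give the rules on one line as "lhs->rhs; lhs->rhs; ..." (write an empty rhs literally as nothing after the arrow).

  | aba => aa
  | abbaa => abaa => aaa
  | bbbbbbaa
  | abaaabbaaa => aaaabbaaa => aabaaa => aaa

aab->; ab->a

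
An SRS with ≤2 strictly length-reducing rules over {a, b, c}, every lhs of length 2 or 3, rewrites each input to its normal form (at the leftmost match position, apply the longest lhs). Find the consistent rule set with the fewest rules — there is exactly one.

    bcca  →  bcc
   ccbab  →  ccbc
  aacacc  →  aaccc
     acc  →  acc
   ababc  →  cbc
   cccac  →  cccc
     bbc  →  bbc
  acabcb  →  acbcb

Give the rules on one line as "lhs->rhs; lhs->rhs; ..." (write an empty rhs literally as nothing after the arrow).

  | bcca => bcc
  | ccbab => ccbc
  | aacacc => aaccc
  | acc

ab->c; ca->c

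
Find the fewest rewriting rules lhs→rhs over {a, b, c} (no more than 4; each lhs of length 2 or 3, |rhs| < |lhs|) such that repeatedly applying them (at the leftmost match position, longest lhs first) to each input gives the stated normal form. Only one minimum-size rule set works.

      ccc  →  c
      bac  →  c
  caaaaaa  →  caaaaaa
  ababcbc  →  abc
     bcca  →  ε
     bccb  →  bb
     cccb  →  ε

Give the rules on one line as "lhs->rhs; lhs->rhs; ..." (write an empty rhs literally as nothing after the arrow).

ba->; cb->; cc->

  | ccc => c
  | bac => c
  | caaaaaa
  | ababcbc => abcbc => abc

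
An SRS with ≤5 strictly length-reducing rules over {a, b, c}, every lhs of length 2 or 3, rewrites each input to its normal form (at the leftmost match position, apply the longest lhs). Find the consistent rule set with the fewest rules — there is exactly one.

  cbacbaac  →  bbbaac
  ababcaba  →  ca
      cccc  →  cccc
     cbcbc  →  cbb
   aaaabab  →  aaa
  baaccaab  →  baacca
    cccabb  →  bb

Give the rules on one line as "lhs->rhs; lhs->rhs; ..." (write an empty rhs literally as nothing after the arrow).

  | cbacbaac => bbcbaac => bbbaac
  | ababcaba => abcaba => caba => ca
  | cccc
  | cbcbc => cbbc => cbb

ab->; bc->b; cba->bb; ccb->ba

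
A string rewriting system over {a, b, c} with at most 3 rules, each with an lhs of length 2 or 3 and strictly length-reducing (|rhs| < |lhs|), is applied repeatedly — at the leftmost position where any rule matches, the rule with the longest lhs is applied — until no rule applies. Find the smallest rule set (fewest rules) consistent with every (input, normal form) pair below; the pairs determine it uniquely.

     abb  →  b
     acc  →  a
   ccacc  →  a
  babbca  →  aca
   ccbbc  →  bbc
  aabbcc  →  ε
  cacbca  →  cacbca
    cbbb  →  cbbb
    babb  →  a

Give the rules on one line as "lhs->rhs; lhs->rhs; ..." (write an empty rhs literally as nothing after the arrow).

  | abb => b
  | acc => a
  | ccacc => acc => a
  | babbca => aabca => aca

ab->; bab->aa; cc->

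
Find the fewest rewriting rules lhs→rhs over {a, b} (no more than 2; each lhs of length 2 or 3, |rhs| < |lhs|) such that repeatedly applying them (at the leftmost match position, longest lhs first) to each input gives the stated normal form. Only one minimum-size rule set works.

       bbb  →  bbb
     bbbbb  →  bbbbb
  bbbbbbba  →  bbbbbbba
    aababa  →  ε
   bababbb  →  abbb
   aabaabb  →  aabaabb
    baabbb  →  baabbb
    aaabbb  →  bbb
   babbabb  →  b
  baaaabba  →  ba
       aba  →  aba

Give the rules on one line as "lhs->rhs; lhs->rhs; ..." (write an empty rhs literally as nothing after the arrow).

aaa->; bab->

  | bbb
  | bbbbb
  | bbbbbbba
  | aababa => aaa => ε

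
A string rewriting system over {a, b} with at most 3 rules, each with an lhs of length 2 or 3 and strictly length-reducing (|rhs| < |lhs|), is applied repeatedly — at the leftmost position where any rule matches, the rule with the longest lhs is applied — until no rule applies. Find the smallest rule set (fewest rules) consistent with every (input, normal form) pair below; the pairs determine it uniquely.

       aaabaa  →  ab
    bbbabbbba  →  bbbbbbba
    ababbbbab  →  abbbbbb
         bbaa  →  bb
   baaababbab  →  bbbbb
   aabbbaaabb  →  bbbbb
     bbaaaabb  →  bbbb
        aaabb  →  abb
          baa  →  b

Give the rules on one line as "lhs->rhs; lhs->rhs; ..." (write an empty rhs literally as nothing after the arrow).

aa->; bab->bb

  | aaabaa => abaa => ab
  | bbbabbbba => bbbbbbba
  | ababbbbab => abbbbbab => abbbbbb
  | bbaa => bb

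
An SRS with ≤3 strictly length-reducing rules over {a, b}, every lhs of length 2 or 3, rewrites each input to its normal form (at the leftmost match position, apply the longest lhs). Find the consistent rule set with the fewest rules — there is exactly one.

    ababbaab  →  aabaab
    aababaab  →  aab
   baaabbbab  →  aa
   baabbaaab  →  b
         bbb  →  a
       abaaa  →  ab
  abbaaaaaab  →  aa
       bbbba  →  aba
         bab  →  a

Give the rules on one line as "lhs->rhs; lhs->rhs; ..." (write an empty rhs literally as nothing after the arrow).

  | ababbaab => aabaab
  | aababaab => aaaaab => aab
  | baaabbbab => bbbbab => abab => aa
  | baabbaaab => baabbb => baaa => b

aaa->; bab->a; bbb->a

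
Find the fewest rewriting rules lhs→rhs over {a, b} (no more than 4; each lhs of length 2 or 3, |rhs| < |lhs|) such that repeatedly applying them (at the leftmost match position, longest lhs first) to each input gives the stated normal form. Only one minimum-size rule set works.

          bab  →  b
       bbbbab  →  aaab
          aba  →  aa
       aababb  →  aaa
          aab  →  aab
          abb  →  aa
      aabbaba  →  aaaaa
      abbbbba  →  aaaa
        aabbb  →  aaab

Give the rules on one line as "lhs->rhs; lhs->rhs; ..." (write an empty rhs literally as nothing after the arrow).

  | bab => b
  | bbbbab => abbab => aaab
  | aba => aa
  | aababb => aabb => aaa

ba->a; bab->b; bb->a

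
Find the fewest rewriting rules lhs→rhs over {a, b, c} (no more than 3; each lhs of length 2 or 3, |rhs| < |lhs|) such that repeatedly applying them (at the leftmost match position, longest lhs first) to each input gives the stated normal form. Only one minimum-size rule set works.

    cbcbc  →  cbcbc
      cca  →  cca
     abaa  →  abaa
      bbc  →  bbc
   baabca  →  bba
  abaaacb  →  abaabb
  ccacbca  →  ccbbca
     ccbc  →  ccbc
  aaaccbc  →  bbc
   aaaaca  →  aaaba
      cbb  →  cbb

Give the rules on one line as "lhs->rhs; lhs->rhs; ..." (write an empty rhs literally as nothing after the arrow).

  | cbcbc
  | cca
  | abaa
  | bbc

abc->c; ac->b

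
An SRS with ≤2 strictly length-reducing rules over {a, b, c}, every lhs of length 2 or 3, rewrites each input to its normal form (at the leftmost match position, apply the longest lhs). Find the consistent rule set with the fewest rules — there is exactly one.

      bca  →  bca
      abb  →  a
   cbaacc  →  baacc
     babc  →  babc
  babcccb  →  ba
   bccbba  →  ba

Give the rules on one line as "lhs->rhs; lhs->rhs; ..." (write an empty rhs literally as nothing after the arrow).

  | bca
  | abb => a
  | cbaacc => baacc
  | babc

bb->; cb->b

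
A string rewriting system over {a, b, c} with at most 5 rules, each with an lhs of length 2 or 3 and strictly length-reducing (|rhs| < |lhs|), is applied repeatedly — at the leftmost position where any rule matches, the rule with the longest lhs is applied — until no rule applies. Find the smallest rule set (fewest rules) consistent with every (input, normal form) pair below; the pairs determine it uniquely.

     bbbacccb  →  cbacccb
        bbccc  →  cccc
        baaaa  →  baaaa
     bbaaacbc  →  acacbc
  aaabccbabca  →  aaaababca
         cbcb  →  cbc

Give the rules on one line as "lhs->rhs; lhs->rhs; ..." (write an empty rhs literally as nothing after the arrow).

  | bbbacccb => cbacccb
  | bbccc => cccc
  | baaaa
  | bbaaacbc => caaacbc => acacbc

bb->c; bcb->bc; bcc->a; caa->ac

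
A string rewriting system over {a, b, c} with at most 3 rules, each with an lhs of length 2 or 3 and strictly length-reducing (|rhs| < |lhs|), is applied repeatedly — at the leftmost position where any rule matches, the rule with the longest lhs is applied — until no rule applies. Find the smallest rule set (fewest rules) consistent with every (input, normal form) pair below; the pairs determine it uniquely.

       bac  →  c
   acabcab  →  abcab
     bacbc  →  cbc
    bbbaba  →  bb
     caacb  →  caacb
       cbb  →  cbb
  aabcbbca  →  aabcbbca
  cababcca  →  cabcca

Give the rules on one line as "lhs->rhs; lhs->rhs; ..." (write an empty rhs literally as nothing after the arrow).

aca->a; ba->

  | bac => c
  | acabcab => abcab
  | bacbc => cbc
  | bbbaba => bbba => bb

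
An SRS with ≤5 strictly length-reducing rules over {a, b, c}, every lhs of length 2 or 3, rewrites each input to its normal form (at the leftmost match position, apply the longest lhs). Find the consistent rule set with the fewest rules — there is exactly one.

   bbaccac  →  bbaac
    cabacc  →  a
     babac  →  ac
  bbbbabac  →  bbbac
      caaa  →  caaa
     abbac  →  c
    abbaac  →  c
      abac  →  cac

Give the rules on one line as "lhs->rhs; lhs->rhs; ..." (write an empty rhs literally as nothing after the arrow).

  | bbaccac => bbaac
  | cabacc => ccacc => acc => a
  | babac => bcac => ac
  | bbbbabac => bbbbcac => bbbac

ab->c; bc->; cba->cb; cc->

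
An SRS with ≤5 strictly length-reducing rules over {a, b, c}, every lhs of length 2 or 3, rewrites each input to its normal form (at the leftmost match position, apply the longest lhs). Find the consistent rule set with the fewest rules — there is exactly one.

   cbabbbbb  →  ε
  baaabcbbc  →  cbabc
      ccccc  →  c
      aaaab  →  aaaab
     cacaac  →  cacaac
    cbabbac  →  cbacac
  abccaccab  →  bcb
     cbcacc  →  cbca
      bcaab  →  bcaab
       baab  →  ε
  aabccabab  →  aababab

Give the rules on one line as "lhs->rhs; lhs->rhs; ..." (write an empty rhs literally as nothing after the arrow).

  | cbabbbbb => cbacbbb => cbbcbb => cccbb => cbb => cc => ε
  | baaabcbbc => cbabcbbc => cbabccc => cbabc
  | ccccc => ccc => c
  | aaaab

acb->bc; baa->cb; bb->c; cc->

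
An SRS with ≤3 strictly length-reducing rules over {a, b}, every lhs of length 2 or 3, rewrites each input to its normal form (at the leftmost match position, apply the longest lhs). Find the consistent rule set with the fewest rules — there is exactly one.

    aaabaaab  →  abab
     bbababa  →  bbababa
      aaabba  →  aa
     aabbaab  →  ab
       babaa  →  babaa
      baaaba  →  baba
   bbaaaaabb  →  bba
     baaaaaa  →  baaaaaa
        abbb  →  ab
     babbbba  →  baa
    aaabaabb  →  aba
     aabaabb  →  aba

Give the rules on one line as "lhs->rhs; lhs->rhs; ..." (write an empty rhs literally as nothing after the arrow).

  | aaabaaab => aabaaab => abaaab => abaab => abab
  | bbababa
  | aaabba => aabba => abba => aa
  | aabbaab => abbaab => aaab => aab => ab

aab->ab; abb->a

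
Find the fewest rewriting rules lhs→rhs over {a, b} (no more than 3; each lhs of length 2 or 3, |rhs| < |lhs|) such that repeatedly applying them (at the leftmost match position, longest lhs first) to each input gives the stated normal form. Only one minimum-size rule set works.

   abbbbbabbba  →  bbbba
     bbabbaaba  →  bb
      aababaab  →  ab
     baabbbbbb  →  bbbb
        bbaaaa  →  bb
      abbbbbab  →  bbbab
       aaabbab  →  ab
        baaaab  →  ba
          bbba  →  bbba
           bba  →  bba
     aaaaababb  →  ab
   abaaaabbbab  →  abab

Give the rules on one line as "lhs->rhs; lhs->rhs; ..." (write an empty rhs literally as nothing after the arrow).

aa->; aab->a; abb->

  | abbbbbabbba => bbbabbba => bbbba
  | bbabbaaba => bbaaba => bbaa => bb
  | aababaab => aabaab => aaab => ab
  | baabbbbbb => babbbbb => bbbb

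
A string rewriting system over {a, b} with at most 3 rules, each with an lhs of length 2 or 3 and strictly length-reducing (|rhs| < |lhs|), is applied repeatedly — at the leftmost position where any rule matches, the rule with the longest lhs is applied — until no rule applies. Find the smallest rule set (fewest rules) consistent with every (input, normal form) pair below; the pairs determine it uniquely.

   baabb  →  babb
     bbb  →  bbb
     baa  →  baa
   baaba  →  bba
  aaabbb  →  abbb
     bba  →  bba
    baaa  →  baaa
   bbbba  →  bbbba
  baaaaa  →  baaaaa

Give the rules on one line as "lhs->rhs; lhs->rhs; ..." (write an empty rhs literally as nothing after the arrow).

  | baabb => babb
  | bbb
  | baa
  | baaba => baba => bba

aab->ab; aba->ba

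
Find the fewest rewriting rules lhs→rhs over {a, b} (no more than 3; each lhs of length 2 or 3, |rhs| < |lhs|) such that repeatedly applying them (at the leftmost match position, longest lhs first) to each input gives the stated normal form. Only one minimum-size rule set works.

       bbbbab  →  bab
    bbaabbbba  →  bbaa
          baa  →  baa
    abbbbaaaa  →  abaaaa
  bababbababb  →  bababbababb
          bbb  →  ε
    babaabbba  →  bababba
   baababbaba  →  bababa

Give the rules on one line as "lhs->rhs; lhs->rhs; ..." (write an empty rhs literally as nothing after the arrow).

aab->a; bbb->

  | bbbbab => bab
  | bbaabbbba => bbabbba => bbaa
  | baa
  | abbbbaaaa => abaaaa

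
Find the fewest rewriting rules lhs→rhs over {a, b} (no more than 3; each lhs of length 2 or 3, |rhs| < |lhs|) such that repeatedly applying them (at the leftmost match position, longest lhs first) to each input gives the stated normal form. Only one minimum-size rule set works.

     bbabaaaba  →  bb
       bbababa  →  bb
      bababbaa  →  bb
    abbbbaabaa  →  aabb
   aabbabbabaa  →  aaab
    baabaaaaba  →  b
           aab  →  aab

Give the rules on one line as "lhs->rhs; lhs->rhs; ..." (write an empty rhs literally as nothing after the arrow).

ba->b; bab->b; bbb->ab

  | bbabaaaba => bbaaaba => bbaaba => bbaba => bba => bb
  | bbababa => bbaba => bba => bb
  | bababbaa => babbaa => bbaa => bba => bb
  | abbbbaabaa => aabbaabaa => aabbabaa => aabbaa => aabba => aabb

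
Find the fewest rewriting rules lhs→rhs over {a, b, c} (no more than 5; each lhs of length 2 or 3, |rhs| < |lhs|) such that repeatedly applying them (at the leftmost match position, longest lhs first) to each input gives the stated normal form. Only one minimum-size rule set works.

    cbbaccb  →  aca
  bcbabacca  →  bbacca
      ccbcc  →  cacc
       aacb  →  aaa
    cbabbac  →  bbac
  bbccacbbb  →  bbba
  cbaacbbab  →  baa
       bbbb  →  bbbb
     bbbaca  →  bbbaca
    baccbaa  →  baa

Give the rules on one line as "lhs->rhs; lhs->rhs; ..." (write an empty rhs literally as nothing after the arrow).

ab->; cab->ba; cb->a; cba->ba

  | cbbaccb => abaccb => accb => aca
  | bcbabacca => bbabacca => bbacca
  | ccbcc => cacc
  | aacb => aaa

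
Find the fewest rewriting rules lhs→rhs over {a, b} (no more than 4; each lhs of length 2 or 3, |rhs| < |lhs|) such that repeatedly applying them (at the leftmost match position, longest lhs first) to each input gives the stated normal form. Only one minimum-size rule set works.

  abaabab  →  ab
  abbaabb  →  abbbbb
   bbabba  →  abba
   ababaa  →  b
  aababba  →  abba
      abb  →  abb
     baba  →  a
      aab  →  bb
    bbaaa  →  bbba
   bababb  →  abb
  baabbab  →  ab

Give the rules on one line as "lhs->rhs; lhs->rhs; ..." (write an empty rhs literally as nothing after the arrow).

  | abaabab => aabab => bbab => bab => ab
  | abbaabb => abbbbb
  | bbabba => babba => abba
  | ababaa => abaa => aa => b

aa->b; aba->a; bab->ab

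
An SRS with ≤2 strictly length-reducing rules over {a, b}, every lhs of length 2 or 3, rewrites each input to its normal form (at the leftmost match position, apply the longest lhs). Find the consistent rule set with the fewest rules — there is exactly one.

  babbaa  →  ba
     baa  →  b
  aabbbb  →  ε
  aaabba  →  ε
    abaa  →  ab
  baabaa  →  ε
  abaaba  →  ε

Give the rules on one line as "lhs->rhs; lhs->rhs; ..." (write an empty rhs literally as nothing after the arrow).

aa->; bb->

  | babbaa => baaa => ba
  | baa => b
  | aabbbb => bbbb => bb => ε
  | aaabba => abba => aa => ε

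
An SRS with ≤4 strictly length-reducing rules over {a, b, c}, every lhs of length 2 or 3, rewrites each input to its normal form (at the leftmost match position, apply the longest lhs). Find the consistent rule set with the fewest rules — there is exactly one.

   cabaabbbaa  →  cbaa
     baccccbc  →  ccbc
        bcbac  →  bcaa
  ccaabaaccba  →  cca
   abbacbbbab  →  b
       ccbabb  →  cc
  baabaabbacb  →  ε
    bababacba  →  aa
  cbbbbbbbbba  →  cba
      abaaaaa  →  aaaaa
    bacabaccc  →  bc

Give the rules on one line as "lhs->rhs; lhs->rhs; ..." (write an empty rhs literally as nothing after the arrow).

  | cabaabbbaa => caabbbaa => cabbaa => cbaa
  | baccccbc => aacccbc => abccbc => ccbc
  | bcbac => bcaa
  | ccaabaaccba => ccaaaccba => ccaabcba => ccacba => ccbba => cca

ab->; ac->b; bac->aa; bb->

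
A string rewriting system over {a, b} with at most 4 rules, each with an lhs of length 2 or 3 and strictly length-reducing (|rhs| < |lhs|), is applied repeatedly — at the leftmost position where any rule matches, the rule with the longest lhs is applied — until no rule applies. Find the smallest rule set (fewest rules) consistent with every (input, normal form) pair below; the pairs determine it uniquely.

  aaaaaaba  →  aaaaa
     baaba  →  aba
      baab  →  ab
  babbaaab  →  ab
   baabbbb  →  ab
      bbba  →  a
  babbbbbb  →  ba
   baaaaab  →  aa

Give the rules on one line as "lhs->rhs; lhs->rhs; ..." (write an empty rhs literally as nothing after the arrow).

  | aaaaaaba => aaaaa
  | baaba => aba
  | baab => ab
  | babbaaab => babaab => baab => ab

aab->; baa->a; bbb->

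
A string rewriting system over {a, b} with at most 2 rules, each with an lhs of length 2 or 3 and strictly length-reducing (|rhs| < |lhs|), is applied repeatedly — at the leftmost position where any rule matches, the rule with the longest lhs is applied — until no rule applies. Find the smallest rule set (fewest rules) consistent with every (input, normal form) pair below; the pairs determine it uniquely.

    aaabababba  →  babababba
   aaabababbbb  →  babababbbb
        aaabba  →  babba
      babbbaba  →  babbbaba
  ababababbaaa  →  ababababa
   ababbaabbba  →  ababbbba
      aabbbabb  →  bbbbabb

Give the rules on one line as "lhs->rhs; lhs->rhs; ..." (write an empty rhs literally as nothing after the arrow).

aa->b; baa->

  | aaabababba => babababba
  | aaabababbbb => babababbbb
  | aaabba => babba
  | babbbaba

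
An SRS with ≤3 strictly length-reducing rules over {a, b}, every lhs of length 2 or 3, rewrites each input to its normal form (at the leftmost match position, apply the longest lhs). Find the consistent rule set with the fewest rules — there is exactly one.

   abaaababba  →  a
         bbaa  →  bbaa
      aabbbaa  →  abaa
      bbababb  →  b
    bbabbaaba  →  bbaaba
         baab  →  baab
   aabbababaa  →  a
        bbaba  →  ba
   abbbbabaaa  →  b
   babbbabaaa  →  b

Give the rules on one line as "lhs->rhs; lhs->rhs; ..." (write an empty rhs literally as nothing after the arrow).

aaa->; abb->; bab->

  | abaaababba => abbabba => abba => a
  | bbaa
  | aabbbaa => abaa
  | bbababb => babb => b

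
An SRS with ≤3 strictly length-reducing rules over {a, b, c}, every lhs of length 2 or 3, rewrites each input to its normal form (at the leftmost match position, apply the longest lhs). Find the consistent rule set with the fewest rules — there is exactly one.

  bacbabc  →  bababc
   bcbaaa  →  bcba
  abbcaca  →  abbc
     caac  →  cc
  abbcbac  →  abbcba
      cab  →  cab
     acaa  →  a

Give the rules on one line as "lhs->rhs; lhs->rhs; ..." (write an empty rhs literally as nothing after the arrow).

  | bacbabc => bababc
  | bcbaaa => bcba
  | abbcaca => abbcaa => abbc
  | caac => cc

aa->; ac->a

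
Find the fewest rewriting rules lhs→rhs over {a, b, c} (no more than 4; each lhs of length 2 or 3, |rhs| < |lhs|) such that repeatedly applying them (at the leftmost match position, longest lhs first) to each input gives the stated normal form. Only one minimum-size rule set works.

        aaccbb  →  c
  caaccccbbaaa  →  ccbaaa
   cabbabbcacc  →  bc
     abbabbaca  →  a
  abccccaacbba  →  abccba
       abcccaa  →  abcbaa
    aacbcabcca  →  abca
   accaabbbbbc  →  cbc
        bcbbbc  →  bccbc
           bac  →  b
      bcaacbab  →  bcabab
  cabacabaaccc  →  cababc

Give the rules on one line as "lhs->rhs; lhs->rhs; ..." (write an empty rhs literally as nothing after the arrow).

ac->; bb->c; cca->ba

  | aaccbb => acbb => bb => c
  | caaccccbbaaa => cacccbbaaa => cccbbaaa => ccccaaa => ccbaaa
  | cabbabbcacc => cacabbcacc => cabbcacc => caccacc => ccacc => bacc => bc
  | abbabbaca => acabbaca => abbaca => acaca => aca => a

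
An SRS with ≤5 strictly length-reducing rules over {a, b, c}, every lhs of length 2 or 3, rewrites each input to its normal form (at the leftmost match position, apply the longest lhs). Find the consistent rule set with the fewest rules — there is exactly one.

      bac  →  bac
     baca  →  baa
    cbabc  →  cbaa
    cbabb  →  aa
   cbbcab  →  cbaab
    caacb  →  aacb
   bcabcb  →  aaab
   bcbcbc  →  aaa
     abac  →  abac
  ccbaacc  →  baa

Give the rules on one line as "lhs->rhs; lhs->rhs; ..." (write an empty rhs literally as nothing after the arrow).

abb->ca; bc->a; ca->a; cc->

  | bac
  | baca => baa
  | cbabc => cbaa
  | cbabb => cbca => caa => aa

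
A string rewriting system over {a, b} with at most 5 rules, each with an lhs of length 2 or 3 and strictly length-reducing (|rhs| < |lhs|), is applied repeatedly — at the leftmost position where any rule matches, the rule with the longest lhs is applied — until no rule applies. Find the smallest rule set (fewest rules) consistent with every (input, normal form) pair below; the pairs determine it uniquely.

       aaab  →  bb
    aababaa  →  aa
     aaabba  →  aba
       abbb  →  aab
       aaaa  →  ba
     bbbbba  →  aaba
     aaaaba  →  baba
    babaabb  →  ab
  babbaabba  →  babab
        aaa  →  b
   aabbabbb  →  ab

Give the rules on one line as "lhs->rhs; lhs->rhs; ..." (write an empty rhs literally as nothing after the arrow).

aaa->b; baa->aa; bba->b; bbb->ab

  | aaab => bb
  | aababaa => aabaaa => aaaaa => baa => aa
  | aaabba => bbba => aba
  | abbb => aab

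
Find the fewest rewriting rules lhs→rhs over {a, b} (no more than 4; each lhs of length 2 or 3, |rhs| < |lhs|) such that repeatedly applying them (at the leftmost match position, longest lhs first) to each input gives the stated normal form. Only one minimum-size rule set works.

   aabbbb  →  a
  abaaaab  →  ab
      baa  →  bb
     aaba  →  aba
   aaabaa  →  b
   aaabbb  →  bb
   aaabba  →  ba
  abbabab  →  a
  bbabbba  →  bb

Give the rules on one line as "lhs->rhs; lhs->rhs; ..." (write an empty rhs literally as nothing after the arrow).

  | aabbbb => abbbb => abab => a
  | abaaaab => abbaab => abbab => ab
  | baa => bb
  | aaba => aba

aa->b; aab->ab; bab->; bbb->ba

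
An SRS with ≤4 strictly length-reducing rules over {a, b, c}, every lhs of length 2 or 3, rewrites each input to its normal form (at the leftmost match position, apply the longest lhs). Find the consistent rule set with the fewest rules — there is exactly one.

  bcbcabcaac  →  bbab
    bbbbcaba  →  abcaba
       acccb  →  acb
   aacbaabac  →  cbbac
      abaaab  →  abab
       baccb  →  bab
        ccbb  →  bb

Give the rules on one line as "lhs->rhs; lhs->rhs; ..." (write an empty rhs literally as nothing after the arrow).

aa->; bbb->a; cbc->b; cc->

  | bcbcabcaac => bbabcaac => bbabcc => bbab
  | bbbbcaba => abcaba
  | acccb => acb
  | aacbaabac => cbaabac => cbbac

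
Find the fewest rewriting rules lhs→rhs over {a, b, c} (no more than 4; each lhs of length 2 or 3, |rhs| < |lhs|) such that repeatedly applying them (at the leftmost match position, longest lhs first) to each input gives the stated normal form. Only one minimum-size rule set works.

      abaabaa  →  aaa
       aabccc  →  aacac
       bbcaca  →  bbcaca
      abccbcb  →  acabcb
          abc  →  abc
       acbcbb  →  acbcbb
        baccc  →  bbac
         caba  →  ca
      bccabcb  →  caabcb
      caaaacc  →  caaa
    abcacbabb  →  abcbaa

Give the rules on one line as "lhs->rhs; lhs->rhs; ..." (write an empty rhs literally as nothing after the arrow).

  | abaabaa => aabaa => aaa
  | aabccc => aacac
  | bbcaca
  | abccbcb => acabcb

aba->a; abb->cc; acc->ba; bcc->ca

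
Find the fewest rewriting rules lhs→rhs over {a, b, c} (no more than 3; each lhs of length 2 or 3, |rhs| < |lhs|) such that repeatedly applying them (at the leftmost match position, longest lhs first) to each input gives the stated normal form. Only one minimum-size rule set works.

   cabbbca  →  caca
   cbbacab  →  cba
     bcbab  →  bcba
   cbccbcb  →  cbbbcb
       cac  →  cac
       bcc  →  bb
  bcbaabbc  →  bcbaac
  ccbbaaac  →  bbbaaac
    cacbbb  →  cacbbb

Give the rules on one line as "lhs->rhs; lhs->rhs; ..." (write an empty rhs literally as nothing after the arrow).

ab->a; bac->; cc->b

  | cabbbca => cabbca => cabca => caca
  | cbbacab => cbab => cba
  | bcbab => bcba
  | cbccbcb => cbbbcb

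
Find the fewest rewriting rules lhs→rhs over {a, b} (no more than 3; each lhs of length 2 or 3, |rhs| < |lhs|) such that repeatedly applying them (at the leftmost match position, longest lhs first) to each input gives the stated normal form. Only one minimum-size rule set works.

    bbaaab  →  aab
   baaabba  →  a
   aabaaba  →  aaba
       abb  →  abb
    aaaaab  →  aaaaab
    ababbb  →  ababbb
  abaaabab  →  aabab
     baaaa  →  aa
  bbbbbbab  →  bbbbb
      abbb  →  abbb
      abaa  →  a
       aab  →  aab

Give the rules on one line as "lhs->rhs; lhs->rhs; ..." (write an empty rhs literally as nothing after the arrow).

  | bbaaab => aab
  | baaabba => abba => a
  | aabaaba => aaba
  | abb

baa->; bba->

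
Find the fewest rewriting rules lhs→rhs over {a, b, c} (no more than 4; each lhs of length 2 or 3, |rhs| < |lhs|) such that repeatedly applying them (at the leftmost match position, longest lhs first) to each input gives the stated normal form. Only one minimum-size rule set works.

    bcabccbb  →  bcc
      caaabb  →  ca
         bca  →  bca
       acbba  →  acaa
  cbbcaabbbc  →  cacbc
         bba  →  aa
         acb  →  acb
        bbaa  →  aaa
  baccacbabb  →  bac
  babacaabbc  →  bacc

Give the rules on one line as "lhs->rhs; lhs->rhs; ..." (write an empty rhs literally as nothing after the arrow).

ab->; bb->a; cca->c

  | bcabccbb => bcccbb => bccca => bcc
  | caaabb => caab => ca
  | bca
  | acbba => acaa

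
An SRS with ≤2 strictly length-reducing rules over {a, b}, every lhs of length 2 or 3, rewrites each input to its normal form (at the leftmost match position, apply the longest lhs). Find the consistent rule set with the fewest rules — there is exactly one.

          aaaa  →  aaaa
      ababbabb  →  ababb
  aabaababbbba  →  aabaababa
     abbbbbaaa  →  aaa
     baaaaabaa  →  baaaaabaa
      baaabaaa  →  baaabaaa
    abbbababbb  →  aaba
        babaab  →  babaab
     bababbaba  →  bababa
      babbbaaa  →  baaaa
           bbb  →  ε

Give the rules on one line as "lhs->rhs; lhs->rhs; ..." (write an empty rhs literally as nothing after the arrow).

bba->; bbb->

  | aaaa
  | ababbabb => ababb
  | aabaababbbba => aabaababa
  | abbbbbaaa => abbaaa => aaa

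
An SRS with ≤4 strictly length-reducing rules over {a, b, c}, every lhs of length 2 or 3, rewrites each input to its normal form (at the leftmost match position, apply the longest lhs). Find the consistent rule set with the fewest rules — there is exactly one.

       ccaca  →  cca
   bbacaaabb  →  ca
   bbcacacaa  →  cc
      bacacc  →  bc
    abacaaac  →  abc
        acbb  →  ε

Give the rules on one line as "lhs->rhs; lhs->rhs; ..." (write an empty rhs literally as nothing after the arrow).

aa->c; ac->; bb->

  | ccaca => cca
  | bbacaaabb => acaaabb => aaabb => cabb => ca
  | bbcacacaa => cacacaa => cacaa => caa => cc
  | bacacc => bacc => bc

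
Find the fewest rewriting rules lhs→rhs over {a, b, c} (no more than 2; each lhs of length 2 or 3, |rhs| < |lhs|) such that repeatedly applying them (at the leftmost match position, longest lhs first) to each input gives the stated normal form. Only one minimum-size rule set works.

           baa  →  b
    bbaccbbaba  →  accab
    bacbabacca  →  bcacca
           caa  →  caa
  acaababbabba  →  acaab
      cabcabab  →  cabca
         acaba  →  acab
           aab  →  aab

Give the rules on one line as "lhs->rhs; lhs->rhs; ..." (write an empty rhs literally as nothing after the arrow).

  | baa => ba => b
  | bbaccbbaba => accbbaba => accaba => accab
  | bacbabacca => bcbabacca => bcbbacca => bcacca
  | caa

ba->b; bb->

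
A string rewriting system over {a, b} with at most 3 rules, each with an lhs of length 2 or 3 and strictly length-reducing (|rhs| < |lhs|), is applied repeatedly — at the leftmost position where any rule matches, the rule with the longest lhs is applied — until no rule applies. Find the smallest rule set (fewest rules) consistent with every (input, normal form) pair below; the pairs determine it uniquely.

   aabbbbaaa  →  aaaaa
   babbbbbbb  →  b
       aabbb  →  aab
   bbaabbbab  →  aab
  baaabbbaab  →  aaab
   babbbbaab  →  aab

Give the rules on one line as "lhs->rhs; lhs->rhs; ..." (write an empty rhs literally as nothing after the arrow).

ba->; bb->

  | aabbbbaaa => aabbaaa => aaaaa
  | babbbbbbb => bbbbbbb => bbbbb => bbb => b
  | aabbb => aab
  | bbaabbbab => aabbbab => aabab => aab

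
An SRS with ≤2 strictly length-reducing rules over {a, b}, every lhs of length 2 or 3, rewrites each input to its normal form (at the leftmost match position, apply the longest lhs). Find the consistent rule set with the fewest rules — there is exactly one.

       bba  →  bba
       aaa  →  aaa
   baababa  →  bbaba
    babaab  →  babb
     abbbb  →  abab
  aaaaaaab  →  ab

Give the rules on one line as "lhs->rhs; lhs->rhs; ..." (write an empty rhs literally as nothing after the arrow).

aab->b; bbb->ba

  | bba
  | aaa
  | baababa => bbaba
  | babaab => babb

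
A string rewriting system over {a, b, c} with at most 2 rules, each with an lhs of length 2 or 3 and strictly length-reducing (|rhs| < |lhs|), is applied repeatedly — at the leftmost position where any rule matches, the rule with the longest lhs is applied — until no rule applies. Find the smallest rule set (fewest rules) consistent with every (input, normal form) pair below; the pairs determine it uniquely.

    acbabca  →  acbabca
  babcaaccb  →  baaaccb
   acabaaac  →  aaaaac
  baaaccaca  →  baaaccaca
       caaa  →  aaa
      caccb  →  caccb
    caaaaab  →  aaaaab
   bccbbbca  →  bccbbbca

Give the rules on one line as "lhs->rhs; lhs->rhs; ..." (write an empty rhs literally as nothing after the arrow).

aba->aa; caa->aa

  | acbabca
  | babcaaccb => babaaccb => baaaccb
  | acabaaac => acaaaac => aaaaac
  | baaaccaca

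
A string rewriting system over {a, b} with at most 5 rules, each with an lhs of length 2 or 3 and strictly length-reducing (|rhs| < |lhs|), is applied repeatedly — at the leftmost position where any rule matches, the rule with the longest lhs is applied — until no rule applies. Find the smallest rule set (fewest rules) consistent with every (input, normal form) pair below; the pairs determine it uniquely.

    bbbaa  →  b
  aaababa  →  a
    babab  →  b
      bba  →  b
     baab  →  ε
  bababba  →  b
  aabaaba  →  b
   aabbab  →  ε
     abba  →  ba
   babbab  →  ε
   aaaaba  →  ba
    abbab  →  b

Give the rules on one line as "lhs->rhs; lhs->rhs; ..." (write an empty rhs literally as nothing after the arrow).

aa->; ab->; bb->; bba->b

  | bbbaa => baa => b
  | aaababa => ababa => aba => a
  | babab => bab => b
  | bba => b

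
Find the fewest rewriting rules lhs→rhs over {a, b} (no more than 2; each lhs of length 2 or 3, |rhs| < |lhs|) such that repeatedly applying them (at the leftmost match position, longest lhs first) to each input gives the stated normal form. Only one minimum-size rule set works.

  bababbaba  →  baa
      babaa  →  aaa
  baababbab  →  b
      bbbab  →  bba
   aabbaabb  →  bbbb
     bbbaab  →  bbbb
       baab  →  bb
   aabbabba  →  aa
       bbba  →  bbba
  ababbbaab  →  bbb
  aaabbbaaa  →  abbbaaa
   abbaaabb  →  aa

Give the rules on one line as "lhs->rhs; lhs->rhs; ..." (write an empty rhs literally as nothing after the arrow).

  | bababbaba => aabbaba => bbaba => baa
  | babaa => aaa
  | baababbab => bbabbab => babab => aab => b
  | bbbab => bba

aab->b; bab->a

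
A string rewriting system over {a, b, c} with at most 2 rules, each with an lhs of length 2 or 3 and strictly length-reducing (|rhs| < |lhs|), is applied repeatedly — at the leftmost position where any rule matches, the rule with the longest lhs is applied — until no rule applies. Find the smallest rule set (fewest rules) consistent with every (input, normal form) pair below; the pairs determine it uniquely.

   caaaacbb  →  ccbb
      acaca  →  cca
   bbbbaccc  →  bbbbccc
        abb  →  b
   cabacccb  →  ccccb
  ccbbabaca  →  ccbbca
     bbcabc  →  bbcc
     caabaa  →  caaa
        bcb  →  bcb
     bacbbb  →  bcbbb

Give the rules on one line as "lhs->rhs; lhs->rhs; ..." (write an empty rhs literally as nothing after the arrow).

ab->; ac->c

  | caaaacbb => caaacbb => caacbb => cacbb => ccbb
  | acaca => caca => cca
  | bbbbaccc => bbbbccc
  | abb => b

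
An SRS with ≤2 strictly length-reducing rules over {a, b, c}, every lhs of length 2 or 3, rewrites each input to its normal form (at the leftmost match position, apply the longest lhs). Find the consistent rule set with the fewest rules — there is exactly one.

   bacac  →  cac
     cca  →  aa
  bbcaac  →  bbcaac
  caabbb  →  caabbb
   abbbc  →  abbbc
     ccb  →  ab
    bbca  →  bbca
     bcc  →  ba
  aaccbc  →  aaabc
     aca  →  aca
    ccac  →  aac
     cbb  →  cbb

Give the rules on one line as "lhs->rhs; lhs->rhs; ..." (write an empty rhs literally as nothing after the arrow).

bac->c; cc->a

  | bacac => cac
  | cca => aa
  | bbcaac
  | caabbb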